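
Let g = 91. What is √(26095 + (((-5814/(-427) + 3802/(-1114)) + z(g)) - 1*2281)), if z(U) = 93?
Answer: 34*√1170357913361/237839 ≈ 154.65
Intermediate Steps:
√(26095 + (((-5814/(-427) + 3802/(-1114)) + z(g)) - 1*2281)) = √(26095 + (((-5814/(-427) + 3802/(-1114)) + 93) - 1*2281)) = √(26095 + (((-5814*(-1/427) + 3802*(-1/1114)) + 93) - 2281)) = √(26095 + (((5814/427 - 1901/557) + 93) - 2281)) = √(26095 + ((2426671/237839 + 93) - 2281)) = √(26095 + (24545698/237839 - 2281)) = √(26095 - 517965061/237839) = √(5688443644/237839) = 34*√1170357913361/237839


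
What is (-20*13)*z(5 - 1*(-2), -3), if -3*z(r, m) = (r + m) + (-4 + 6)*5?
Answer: 3640/3 ≈ 1213.3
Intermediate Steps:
z(r, m) = -10/3 - m/3 - r/3 (z(r, m) = -((r + m) + (-4 + 6)*5)/3 = -((m + r) + 2*5)/3 = -((m + r) + 10)/3 = -(10 + m + r)/3 = -10/3 - m/3 - r/3)
(-20*13)*z(5 - 1*(-2), -3) = (-20*13)*(-10/3 - ⅓*(-3) - (5 - 1*(-2))/3) = -260*(-10/3 + 1 - (5 + 2)/3) = -260*(-10/3 + 1 - ⅓*7) = -260*(-10/3 + 1 - 7/3) = -260*(-14/3) = 3640/3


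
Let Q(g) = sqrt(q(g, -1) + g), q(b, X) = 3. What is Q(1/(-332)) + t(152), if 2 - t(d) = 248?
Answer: -246 + sqrt(82585)/166 ≈ -244.27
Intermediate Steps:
t(d) = -246 (t(d) = 2 - 1*248 = 2 - 248 = -246)
Q(g) = sqrt(3 + g)
Q(1/(-332)) + t(152) = sqrt(3 + 1/(-332)) - 246 = sqrt(3 - 1/332) - 246 = sqrt(995/332) - 246 = sqrt(82585)/166 - 246 = -246 + sqrt(82585)/166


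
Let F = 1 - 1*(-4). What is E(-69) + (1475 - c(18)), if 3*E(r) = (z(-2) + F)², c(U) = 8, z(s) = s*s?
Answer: 1494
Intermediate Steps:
z(s) = s²
F = 5 (F = 1 + 4 = 5)
E(r) = 27 (E(r) = ((-2)² + 5)²/3 = (4 + 5)²/3 = (⅓)*9² = (⅓)*81 = 27)
E(-69) + (1475 - c(18)) = 27 + (1475 - 1*8) = 27 + (1475 - 8) = 27 + 1467 = 1494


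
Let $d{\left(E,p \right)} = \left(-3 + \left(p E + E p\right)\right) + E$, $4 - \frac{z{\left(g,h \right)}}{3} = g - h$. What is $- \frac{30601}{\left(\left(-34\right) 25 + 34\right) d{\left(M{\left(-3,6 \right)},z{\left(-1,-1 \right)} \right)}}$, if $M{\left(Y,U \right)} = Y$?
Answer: $- \frac{30601}{63648} \approx -0.48078$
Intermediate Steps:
$z{\left(g,h \right)} = 12 - 3 g + 3 h$ ($z{\left(g,h \right)} = 12 - 3 \left(g - h\right) = 12 - \left(- 3 h + 3 g\right) = 12 - 3 g + 3 h$)
$d{\left(E,p \right)} = -3 + E + 2 E p$ ($d{\left(E,p \right)} = \left(-3 + \left(E p + E p\right)\right) + E = \left(-3 + 2 E p\right) + E = -3 + E + 2 E p$)
$- \frac{30601}{\left(\left(-34\right) 25 + 34\right) d{\left(M{\left(-3,6 \right)},z{\left(-1,-1 \right)} \right)}} = - \frac{30601}{\left(\left(-34\right) 25 + 34\right) \left(-3 - 3 + 2 \left(-3\right) \left(12 - -3 + 3 \left(-1\right)\right)\right)} = - \frac{30601}{\left(-850 + 34\right) \left(-3 - 3 + 2 \left(-3\right) \left(12 + 3 - 3\right)\right)} = - \frac{30601}{\left(-816\right) \left(-3 - 3 + 2 \left(-3\right) 12\right)} = - \frac{30601}{\left(-816\right) \left(-3 - 3 - 72\right)} = - \frac{30601}{\left(-816\right) \left(-78\right)} = - \frac{30601}{63648}$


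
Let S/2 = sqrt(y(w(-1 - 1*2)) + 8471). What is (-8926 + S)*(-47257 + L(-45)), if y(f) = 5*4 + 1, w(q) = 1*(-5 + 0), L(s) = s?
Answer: 422217652 - 189208*sqrt(2123) ≈ 4.1350e+8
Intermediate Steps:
w(q) = -5 (w(q) = 1*(-5) = -5)
y(f) = 21 (y(f) = 20 + 1 = 21)
S = 4*sqrt(2123) (S = 2*sqrt(21 + 8471) = 2*sqrt(8492) = 2*(2*sqrt(2123)) = 4*sqrt(2123) ≈ 184.30)
(-8926 + S)*(-47257 + L(-45)) = (-8926 + 4*sqrt(2123))*(-47257 - 45) = (-8926 + 4*sqrt(2123))*(-47302) = 422217652 - 189208*sqrt(2123)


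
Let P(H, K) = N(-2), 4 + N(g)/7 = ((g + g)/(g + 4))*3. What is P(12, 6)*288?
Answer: -20160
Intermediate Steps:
N(g) = -28 + 42*g/(4 + g) (N(g) = -28 + 7*(((g + g)/(g + 4))*3) = -28 + 7*(((2*g)/(4 + g))*3) = -28 + 7*((2*g/(4 + g))*3) = -28 + 7*(6*g/(4 + g)) = -28 + 42*g/(4 + g))
P(H, K) = -70 (P(H, K) = 14*(-8 - 2)/(4 - 2) = 14*(-10)/2 = 14*(½)*(-10) = -70)
P(12, 6)*288 = -70*288 = -20160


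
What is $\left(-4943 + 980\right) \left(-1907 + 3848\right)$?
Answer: $-7692183$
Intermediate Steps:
$\left(-4943 + 980\right) \left(-1907 + 3848\right) = \left(-3963\right) 1941 = -7692183$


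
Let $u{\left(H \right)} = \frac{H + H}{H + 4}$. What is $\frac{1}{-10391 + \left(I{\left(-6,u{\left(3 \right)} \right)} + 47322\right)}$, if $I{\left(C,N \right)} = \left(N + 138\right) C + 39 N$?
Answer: $\frac{7}{252919} \approx 2.7677 \cdot 10^{-5}$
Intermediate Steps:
$u{\left(H \right)} = \frac{2 H}{4 + H}$
$I{\left(C,N \right)} = 39 N + C \left(138 + N\right)$ ($I{\left(C,N \right)} = \left(138 + N\right) C + 39 N = C \left(138 + N\right) + 39 N = 39 N + C \left(138 + N\right)$)
$\frac{1}{-10391 + \left(I{\left(-6,u{\left(3 \right)} \right)} + 47322\right)} = \frac{1}{-10391 + \left(\left(39 \cdot 2 \cdot 3 \frac{1}{4 + 3} + 138 \left(-6\right) - 6 \cdot 2 \cdot 3 \frac{1}{4 + 3}\right) + 47322\right)} = \frac{1}{-10391 + \left(\left(39 \cdot 2 \cdot 3 \cdot \frac{1}{7} - 828 - 6 \cdot 2 \cdot 3 \cdot \frac{1}{7}\right) + 47322\right)} = \frac{1}{-10391 + \left(\left(39 \cdot \frac{6}{7} - 828 - \frac{36}{7}\right) + 47322\right)} = \frac{1}{-10391 + \left(\left(\frac{234}{7} - 828 - \frac{36}{7}\right) + 47322\right)} = \frac{1}{-10391 + \left(- \frac{5598}{7} + 47322\right)} = \frac{1}{-10391 + \frac{325656}{7}} = \frac{1}{\frac{252919}{7}} = \frac{7}{252919}$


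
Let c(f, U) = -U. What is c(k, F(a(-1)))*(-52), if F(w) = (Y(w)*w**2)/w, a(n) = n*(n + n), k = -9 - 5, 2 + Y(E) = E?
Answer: 0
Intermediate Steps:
Y(E) = -2 + E
k = -14
a(n) = 2*n**2 (a(n) = n*(2*n) = 2*n**2)
F(w) = w*(-2 + w) (F(w) = ((-2 + w)*w**2)/w = (w**2*(-2 + w))/w = w*(-2 + w))
c(k, F(a(-1)))*(-52) = -2*(-1)**2*(-2 + 2*(-1)**2)*(-52) = -2*1*(-2 + 2*1)*(-52) = -2*(-2 + 2)*(-52) = -2*0*(-52) = -1*0*(-52) = 0*(-52) = 0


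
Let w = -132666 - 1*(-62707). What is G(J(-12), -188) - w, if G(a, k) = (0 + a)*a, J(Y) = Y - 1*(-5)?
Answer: 70008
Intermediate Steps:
J(Y) = 5 + Y (J(Y) = Y + 5 = 5 + Y)
G(a, k) = a² (G(a, k) = a*a = a²)
w = -69959 (w = -132666 + 62707 = -69959)
G(J(-12), -188) - w = (5 - 12)² - 1*(-69959) = (-7)² + 69959 = 49 + 69959 = 70008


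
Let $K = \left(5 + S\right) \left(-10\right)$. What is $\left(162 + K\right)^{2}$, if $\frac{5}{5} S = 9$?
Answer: $484$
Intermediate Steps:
$S = 9$
$K = -140$ ($K = \left(5 + 9\right) \left(-10\right) = 14 \left(-10\right) = -140$)
$\left(162 + K\right)^{2} = \left(162 - 140\right)^{2} = 22^{2} = 484$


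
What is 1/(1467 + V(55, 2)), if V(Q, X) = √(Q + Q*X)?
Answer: 489/717308 - √165/2151924 ≈ 0.00067575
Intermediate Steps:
1/(1467 + V(55, 2)) = 1/(1467 + √(55*(1 + 2))) = 1/(1467 + √(55*3)) = 1/(1467 + √165)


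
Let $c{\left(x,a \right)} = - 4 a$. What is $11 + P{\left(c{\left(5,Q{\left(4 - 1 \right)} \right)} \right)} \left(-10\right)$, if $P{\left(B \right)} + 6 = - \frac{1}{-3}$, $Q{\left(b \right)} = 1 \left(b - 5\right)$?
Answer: $\frac{203}{3} \approx 67.667$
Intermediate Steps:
$Q{\left(b \right)} = -5 + b$ ($Q{\left(b \right)} = 1 \left(-5 + b\right) = -5 + b$)
$P{\left(B \right)} = - \frac{17}{3}$ ($P{\left(B \right)} = -6 - \frac{1}{-3} = -6 - - \frac{1}{3} = -6 + \frac{1}{3} = - \frac{17}{3}$)
$11 + P{\left(c{\left(5,Q{\left(4 - 1 \right)} \right)} \right)} \left(-10\right) = 11 - - \frac{170}{3} = 11 + \frac{170}{3} = \frac{203}{3}$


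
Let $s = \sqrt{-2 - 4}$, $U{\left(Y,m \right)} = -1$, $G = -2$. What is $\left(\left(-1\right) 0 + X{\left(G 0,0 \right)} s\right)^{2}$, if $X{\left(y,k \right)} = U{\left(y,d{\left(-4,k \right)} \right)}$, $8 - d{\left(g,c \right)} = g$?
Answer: $-6$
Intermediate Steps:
$d{\left(g,c \right)} = 8 - g$
$X{\left(y,k \right)} = -1$
$s = i \sqrt{6}$ ($s = \sqrt{-6} = i \sqrt{6} \approx 2.4495 i$)
$\left(\left(-1\right) 0 + X{\left(G 0,0 \right)} s\right)^{2} = \left(\left(-1\right) 0 - i \sqrt{6}\right)^{2} = \left(0 - i \sqrt{6}\right)^{2} = \left(- i \sqrt{6}\right)^{2} = -6$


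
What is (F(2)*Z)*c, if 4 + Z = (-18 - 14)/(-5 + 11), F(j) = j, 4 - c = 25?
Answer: 392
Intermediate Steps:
c = -21 (c = 4 - 1*25 = 4 - 25 = -21)
Z = -28/3 (Z = -4 + (-18 - 14)/(-5 + 11) = -4 - 32/6 = -4 - 32*⅙ = -4 - 16/3 = -28/3 ≈ -9.3333)
(F(2)*Z)*c = (2*(-28/3))*(-21) = -56/3*(-21) = 392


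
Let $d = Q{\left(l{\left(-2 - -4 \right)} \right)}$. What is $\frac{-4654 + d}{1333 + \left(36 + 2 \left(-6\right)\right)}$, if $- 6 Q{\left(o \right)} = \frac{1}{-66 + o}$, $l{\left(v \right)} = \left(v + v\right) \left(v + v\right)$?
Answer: $- \frac{1396199}{407100} \approx -3.4296$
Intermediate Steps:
$l{\left(v \right)} = 4 v^{2}$ ($l{\left(v \right)} = 2 v 2 v = 4 v^{2}$)
$Q{\left(o \right)} = - \frac{1}{6 \left(-66 + o\right)}$
$d = \frac{1}{300}$ ($d = - \frac{1}{-396 + 6 \cdot 4 \left(-2 - -4\right)^{2}} = - \frac{1}{-396 + 6 \cdot 4 \left(-2 + 4\right)^{2}} = - \frac{1}{-396 + 6 \cdot 4 \cdot 2^{2}} = - \frac{1}{-396 + 6 \cdot 4 \cdot 4} = - \frac{1}{-396 + 6 \cdot 16} = - \frac{1}{-396 + 96} = - \frac{1}{-300} = \left(-1\right) \left(- \frac{1}{300}\right) = \frac{1}{300} \approx 0.0033333$)
$\frac{-4654 + d}{1333 + \left(36 + 2 \left(-6\right)\right)} = \frac{-4654 + \frac{1}{300}}{1333 + \left(36 + 2 \left(-6\right)\right)} = - \frac{1396199}{300 \left(1333 + \left(36 - 12\right)\right)} = - \frac{1396199}{300 \left(1333 + 24\right)} = - \frac{1396199}{300 \cdot 1357} = \left(- \frac{1396199}{300}\right) \frac{1}{1357} = - \frac{1396199}{407100}$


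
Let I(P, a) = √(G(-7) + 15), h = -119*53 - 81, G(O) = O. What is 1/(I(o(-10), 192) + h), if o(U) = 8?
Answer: -1597/10201634 - √2/20403268 ≈ -0.00015661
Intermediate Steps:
h = -6388 (h = -6307 - 81 = -6388)
I(P, a) = 2*√2 (I(P, a) = √(-7 + 15) = √8 = 2*√2)
1/(I(o(-10), 192) + h) = 1/(2*√2 - 6388) = 1/(-6388 + 2*√2)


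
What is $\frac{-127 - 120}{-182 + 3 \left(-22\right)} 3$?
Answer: $\frac{741}{248} \approx 2.9879$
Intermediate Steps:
$\frac{-127 - 120}{-182 + 3 \left(-22\right)} 3 = - \frac{247}{-182 - 66} \cdot 3 = - \frac{247}{-248} \cdot 3 = \left(-247\right) \left(- \frac{1}{248}\right) 3 = \frac{247}{248} \cdot 3 = \frac{741}{248}$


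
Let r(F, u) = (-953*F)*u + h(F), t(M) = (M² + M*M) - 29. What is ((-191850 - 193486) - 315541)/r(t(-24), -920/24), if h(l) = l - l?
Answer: -2102631/123075185 ≈ -0.017084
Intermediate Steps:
h(l) = 0
t(M) = -29 + 2*M² (t(M) = (M² + M²) - 29 = 2*M² - 29 = -29 + 2*M²)
r(F, u) = -953*F*u (r(F, u) = (-953*F)*u + 0 = -953*F*u + 0 = -953*F*u)
((-191850 - 193486) - 315541)/r(t(-24), -920/24) = ((-191850 - 193486) - 315541)/((-953*(-29 + 2*(-24)²)*(-920/24))) = (-385336 - 315541)/((-953*(-29 + 2*576)*(-920*1/24))) = -700877*3/(109595*(-29 + 1152)) = -700877/((-953*1123*(-115/3))) = -700877/123075185/3 = -700877*3/123075185 = -2102631/123075185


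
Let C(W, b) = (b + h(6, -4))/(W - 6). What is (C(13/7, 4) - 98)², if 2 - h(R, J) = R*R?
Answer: 6927424/841 ≈ 8237.1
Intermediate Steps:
h(R, J) = 2 - R² (h(R, J) = 2 - R*R = 2 - R²)
C(W, b) = (-34 + b)/(-6 + W) (C(W, b) = (b + (2 - 1*6²))/(W - 6) = (b + (2 - 1*36))/(-6 + W) = (b + (2 - 36))/(-6 + W) = (b - 34)/(-6 + W) = (-34 + b)/(-6 + W))
(C(13/7, 4) - 98)² = ((-34 + 4)/(-6 + 13/7) - 98)² = (-30/(-6 + 13*(⅐)) - 98)² = (-30/(-6 + 13/7) - 98)² = (-30/(-29/7) - 98)² = (-7/29*(-30) - 98)² = (210/29 - 98)² = (-2632/29)² = 6927424/841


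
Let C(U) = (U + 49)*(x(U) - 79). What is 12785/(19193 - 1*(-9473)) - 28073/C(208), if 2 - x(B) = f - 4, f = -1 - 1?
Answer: 1038028513/523068502 ≈ 1.9845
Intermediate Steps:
f = -2
x(B) = 8 (x(B) = 2 - (-2 - 4) = 2 - 1*(-6) = 2 + 6 = 8)
C(U) = -3479 - 71*U (C(U) = (U + 49)*(8 - 79) = (49 + U)*(-71) = -3479 - 71*U)
12785/(19193 - 1*(-9473)) - 28073/C(208) = 12785/(19193 - 1*(-9473)) - 28073/(-3479 - 71*208) = 12785/(19193 + 9473) - 28073/(-3479 - 14768) = 12785/28666 - 28073/(-18247) = 12785*(1/28666) - 28073*(-1/18247) = 12785/28666 + 28073/18247 = 1038028513/523068502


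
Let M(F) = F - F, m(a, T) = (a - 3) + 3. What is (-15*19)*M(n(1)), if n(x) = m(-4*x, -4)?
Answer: 0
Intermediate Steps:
m(a, T) = a (m(a, T) = (-3 + a) + 3 = a)
n(x) = -4*x
M(F) = 0
(-15*19)*M(n(1)) = -15*19*0 = -285*0 = 0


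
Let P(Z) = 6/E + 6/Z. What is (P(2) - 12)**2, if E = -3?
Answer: 121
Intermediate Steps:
P(Z) = -2 + 6/Z (P(Z) = 6/(-3) + 6/Z = 6*(-1/3) + 6/Z = -2 + 6/Z)
(P(2) - 12)**2 = ((-2 + 6/2) - 12)**2 = ((-2 + 6*(1/2)) - 12)**2 = ((-2 + 3) - 12)**2 = (1 - 12)**2 = (-11)**2 = 121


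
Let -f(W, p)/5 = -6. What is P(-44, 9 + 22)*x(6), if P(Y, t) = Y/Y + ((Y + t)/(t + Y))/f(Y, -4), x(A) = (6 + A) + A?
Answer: 93/5 ≈ 18.600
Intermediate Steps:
f(W, p) = 30 (f(W, p) = -5*(-6) = 30)
x(A) = 6 + 2*A
P(Y, t) = 31/30 (P(Y, t) = Y/Y + ((Y + t)/(t + Y))/30 = 1 + ((Y + t)/(Y + t))*(1/30) = 1 + 1*(1/30) = 1 + 1/30 = 31/30)
P(-44, 9 + 22)*x(6) = 31*(6 + 2*6)/30 = 31*(6 + 12)/30 = (31/30)*18 = 93/5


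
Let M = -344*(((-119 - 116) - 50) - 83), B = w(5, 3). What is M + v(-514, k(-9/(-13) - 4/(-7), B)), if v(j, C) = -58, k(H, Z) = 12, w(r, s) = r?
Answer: 126534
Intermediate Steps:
B = 5
M = 126592 (M = -344*((-235 - 50) - 83) = -344*(-285 - 83) = -344*(-368) = 126592)
M + v(-514, k(-9/(-13) - 4/(-7), B)) = 126592 - 58 = 126534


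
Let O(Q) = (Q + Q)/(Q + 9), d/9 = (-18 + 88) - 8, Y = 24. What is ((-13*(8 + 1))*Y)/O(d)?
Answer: -44226/31 ≈ -1426.6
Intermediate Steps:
d = 558 (d = 9*((-18 + 88) - 8) = 9*(70 - 8) = 9*62 = 558)
O(Q) = 2*Q/(9 + Q) (O(Q) = (2*Q)/(9 + Q) = 2*Q/(9 + Q))
((-13*(8 + 1))*Y)/O(d) = (-13*(8 + 1)*24)/((2*558/(9 + 558))) = (-13*9*24)/((2*558/567)) = (-117*24)/((2*558*(1/567))) = -2808/124/63 = -2808*63/124 = -44226/31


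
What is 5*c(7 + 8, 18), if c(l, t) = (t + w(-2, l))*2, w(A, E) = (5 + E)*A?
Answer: -220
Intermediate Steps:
w(A, E) = A*(5 + E)
c(l, t) = -20 - 4*l + 2*t (c(l, t) = (t - 2*(5 + l))*2 = (t + (-10 - 2*l))*2 = (-10 + t - 2*l)*2 = -20 - 4*l + 2*t)
5*c(7 + 8, 18) = 5*(-20 - 4*(7 + 8) + 2*18) = 5*(-20 - 4*15 + 36) = 5*(-20 - 60 + 36) = 5*(-44) = -220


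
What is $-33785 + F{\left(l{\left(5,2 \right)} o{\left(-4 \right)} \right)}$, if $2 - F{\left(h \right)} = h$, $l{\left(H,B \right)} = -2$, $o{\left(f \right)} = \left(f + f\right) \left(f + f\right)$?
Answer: $-33655$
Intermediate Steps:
$o{\left(f \right)} = 4 f^{2}$ ($o{\left(f \right)} = 2 f 2 f = 4 f^{2}$)
$F{\left(h \right)} = 2 - h$
$-33785 + F{\left(l{\left(5,2 \right)} o{\left(-4 \right)} \right)} = -33785 - \left(-2 - 2 \cdot 4 \left(-4\right)^{2}\right) = -33785 - \left(-2 - 2 \cdot 4 \cdot 16\right) = -33785 - \left(-2 - 128\right) = -33785 + \left(2 - -128\right) = -33785 + \left(2 + 128\right) = -33785 + 130 = -33655$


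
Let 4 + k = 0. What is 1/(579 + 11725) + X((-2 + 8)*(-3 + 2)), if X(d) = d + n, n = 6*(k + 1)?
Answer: -295295/12304 ≈ -24.000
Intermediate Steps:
k = -4 (k = -4 + 0 = -4)
n = -18 (n = 6*(-4 + 1) = 6*(-3) = -18)
X(d) = -18 + d (X(d) = d - 18 = -18 + d)
1/(579 + 11725) + X((-2 + 8)*(-3 + 2)) = 1/(579 + 11725) + (-18 + (-2 + 8)*(-3 + 2)) = 1/12304 + (-18 + 6*(-1)) = 1/12304 + (-18 - 6) = 1/12304 - 24 = -295295/12304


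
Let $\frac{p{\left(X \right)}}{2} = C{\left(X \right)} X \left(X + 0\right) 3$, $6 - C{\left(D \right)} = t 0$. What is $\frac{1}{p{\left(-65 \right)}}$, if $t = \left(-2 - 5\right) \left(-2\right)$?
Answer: $\frac{1}{152100} \approx 6.5746 \cdot 10^{-6}$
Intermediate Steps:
$t = 14$ ($t = \left(-7\right) \left(-2\right) = 14$)
$C{\left(D \right)} = 6$ ($C{\left(D \right)} = 6 - 14 \cdot 0 = 6 - 0 = 6 + 0 = 6$)
$p{\left(X \right)} = 36 X^{2}$ ($p{\left(X \right)} = 2 \cdot 6 X \left(X + 0\right) 3 = 2 \cdot 6 X X 3 = 2 \cdot 6 X^{2} \cdot 3 = 2 \cdot 18 X^{2} = 36 X^{2}$)
$\frac{1}{p{\left(-65 \right)}} = \frac{1}{36 \left(-65\right)^{2}} = \frac{1}{36 \cdot 4225} = \frac{1}{152100}$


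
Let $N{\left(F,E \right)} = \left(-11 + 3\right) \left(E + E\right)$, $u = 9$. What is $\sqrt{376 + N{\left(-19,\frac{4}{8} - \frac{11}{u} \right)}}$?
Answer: $\frac{4 \sqrt{218}}{3} \approx 19.686$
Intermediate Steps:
$N{\left(F,E \right)} = - 16 E$ ($N{\left(F,E \right)} = - 8 \cdot 2 E = - 16 E$)
$\sqrt{376 + N{\left(-19,\frac{4}{8} - \frac{11}{u} \right)}} = \sqrt{376 - 16 \left(\frac{4}{8} - \frac{11}{9}\right)} = \sqrt{376 - 16 \left(4 \cdot \frac{1}{8} - \frac{11}{9}\right)} = \sqrt{376 - 16 \left(\frac{1}{2} - \frac{11}{9}\right)} = \sqrt{376 - - \frac{104}{9}} = \sqrt{376 + \frac{104}{9}} = \sqrt{\frac{3488}{9}} = \frac{4 \sqrt{218}}{3}$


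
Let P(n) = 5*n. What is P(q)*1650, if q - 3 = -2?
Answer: 8250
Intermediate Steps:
q = 1 (q = 3 - 2 = 1)
P(q)*1650 = (5*1)*1650 = 5*1650 = 8250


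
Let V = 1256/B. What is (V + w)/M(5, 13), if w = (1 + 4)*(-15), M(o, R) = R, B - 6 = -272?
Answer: -10603/1729 ≈ -6.1324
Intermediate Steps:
B = -266 (B = 6 - 272 = -266)
V = -628/133 (V = 1256/(-266) = 1256*(-1/266) = -628/133 ≈ -4.7218)
w = -75 (w = 5*(-15) = -75)
(V + w)/M(5, 13) = (-628/133 - 75)/13 = -10603/133*1/13 = -10603/1729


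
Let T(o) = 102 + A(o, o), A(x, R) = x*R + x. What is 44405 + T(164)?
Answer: 71567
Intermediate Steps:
A(x, R) = x + R*x (A(x, R) = R*x + x = x + R*x)
T(o) = 102 + o*(1 + o)
44405 + T(164) = 44405 + (102 + 164*(1 + 164)) = 44405 + (102 + 164*165) = 44405 + (102 + 27060) = 44405 + 27162 = 71567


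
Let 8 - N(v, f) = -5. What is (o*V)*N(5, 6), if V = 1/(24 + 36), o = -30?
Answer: -13/2 ≈ -6.5000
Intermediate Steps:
N(v, f) = 13 (N(v, f) = 8 - 1*(-5) = 8 + 5 = 13)
V = 1/60 ≈ 0.016667
(o*V)*N(5, 6) = -30*1/60*13 = -1/2*13 = -13/2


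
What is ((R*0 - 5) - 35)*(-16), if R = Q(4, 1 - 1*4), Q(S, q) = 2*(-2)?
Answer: 640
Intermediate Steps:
Q(S, q) = -4
R = -4
((R*0 - 5) - 35)*(-16) = ((-4*0 - 5) - 35)*(-16) = ((0 - 5) - 35)*(-16) = (-5 - 35)*(-16) = -40*(-16) = 640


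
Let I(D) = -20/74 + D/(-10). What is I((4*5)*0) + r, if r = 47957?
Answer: 1774399/37 ≈ 47957.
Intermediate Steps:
I(D) = -10/37 - D/10 (I(D) = -20*1/74 + D*(-1/10) = -10/37 - D/10)
I((4*5)*0) + r = (-10/37 - 4*5*0/10) + 47957 = (-10/37 - 2*0) + 47957 = (-10/37 - 1/10*0) + 47957 = (-10/37 + 0) + 47957 = -10/37 + 47957 = 1774399/37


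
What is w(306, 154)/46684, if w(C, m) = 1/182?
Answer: 1/8496488 ≈ 1.1770e-7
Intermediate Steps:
w(C, m) = 1/182
w(306, 154)/46684 = (1/182)/46684 = (1/182)*(1/46684) = 1/8496488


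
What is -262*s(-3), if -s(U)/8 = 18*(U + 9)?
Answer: 226368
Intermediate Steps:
s(U) = -1296 - 144*U (s(U) = -144*(U + 9) = -144*(9 + U) = -8*(162 + 18*U) = -1296 - 144*U)
-262*s(-3) = -262*(-1296 - 144*(-3)) = -262*(-1296 + 432) = -262*(-864) = 226368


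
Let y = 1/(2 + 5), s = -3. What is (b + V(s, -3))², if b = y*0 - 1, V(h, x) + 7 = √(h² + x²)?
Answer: 82 - 48*√2 ≈ 14.118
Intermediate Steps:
y = ⅐ (y = 1/7 = ⅐ ≈ 0.14286)
V(h, x) = -7 + √(h² + x²)
b = -1 (b = (⅐)*0 - 1 = 0 - 1 = -1)
(b + V(s, -3))² = (-1 + (-7 + √((-3)² + (-3)²)))² = (-1 + (-7 + √(9 + 9)))² = (-1 + (-7 + √18))² = (-1 + (-7 + 3*√2))² = (-8 + 3*√2)²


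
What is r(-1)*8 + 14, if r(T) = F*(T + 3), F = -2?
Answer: -18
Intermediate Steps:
r(T) = -6 - 2*T (r(T) = -2*(T + 3) = -2*(3 + T) = -6 - 2*T)
r(-1)*8 + 14 = (-6 - 2*(-1))*8 + 14 = (-6 + 2)*8 + 14 = -4*8 + 14 = -32 + 14 = -18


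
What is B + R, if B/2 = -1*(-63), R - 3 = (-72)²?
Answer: 5313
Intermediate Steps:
R = 5187 (R = 3 + (-72)² = 3 + 5184 = 5187)
B = 126 (B = 2*(-1*(-63)) = 2*63 = 126)
B + R = 126 + 5187 = 5313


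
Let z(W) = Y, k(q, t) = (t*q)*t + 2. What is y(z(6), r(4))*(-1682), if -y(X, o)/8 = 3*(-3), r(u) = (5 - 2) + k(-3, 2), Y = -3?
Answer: -121104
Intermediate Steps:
k(q, t) = 2 + q*t² (k(q, t) = (q*t)*t + 2 = q*t² + 2 = 2 + q*t²)
r(u) = -7 (r(u) = (5 - 2) + (2 - 3*2²) = 3 + (2 - 3*4) = 3 + (2 - 12) = 3 - 10 = -7)
z(W) = -3
y(X, o) = 72 (y(X, o) = -24*(-3) = -8*(-9) = 72)
y(z(6), r(4))*(-1682) = 72*(-1682) = -121104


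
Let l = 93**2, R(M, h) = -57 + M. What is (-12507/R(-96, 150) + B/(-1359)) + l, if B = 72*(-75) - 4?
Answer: 201798272/23103 ≈ 8734.7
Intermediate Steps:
B = -5404 (B = -5400 - 4 = -5404)
l = 8649
(-12507/R(-96, 150) + B/(-1359)) + l = (-12507/(-57 - 96) - 5404/(-1359)) + 8649 = (-12507/(-153) - 5404*(-1/1359)) + 8649 = (-12507*(-1/153) + 5404/1359) + 8649 = (4169/51 + 5404/1359) + 8649 = 1980425/23103 + 8649 = 201798272/23103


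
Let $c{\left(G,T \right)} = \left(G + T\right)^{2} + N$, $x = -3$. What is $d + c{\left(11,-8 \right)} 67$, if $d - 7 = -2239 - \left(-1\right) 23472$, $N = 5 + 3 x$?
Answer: $21575$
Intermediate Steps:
$N = -4$ ($N = 5 + 3 \left(-3\right) = 5 - 9 = -4$)
$c{\left(G,T \right)} = -4 + \left(G + T\right)^{2}$ ($c{\left(G,T \right)} = \left(G + T\right)^{2} - 4 = -4 + \left(G + T\right)^{2}$)
$d = 21240$ ($d = 7 - \left(2239 - 23472\right) = 7 - -21233 = 7 + \left(-2239 + 23472\right) = 7 + 21233 = 21240$)
$d + c{\left(11,-8 \right)} 67 = 21240 + \left(-4 + \left(11 - 8\right)^{2}\right) 67 = 21240 + \left(-4 + 3^{2}\right) 67 = 21240 + \left(-4 + 9\right) 67 = 21240 + 5 \cdot 67 = 21240 + 335 = 21575$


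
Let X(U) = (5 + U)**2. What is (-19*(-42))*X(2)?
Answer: 39102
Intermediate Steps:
(-19*(-42))*X(2) = (-19*(-42))*(5 + 2)**2 = 798*7**2 = 798*49 = 39102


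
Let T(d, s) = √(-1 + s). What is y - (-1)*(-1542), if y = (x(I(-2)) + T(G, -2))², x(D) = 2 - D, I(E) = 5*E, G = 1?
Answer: -1401 + 24*I*√3 ≈ -1401.0 + 41.569*I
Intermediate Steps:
y = (12 + I*√3)² (y = ((2 - 5*(-2)) + √(-1 - 2))² = ((2 - 1*(-10)) + √(-3))² = ((2 + 10) + I*√3)² = (12 + I*√3)² ≈ 141.0 + 41.569*I)
y - (-1)*(-1542) = (12 + I*√3)² - (-1)*(-1542) = (12 + I*√3)² - 1*1542 = (12 + I*√3)² - 1542 = -1542 + (12 + I*√3)²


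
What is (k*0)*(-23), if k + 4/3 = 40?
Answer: 0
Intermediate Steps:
k = 116/3 (k = -4/3 + 40 = 116/3 ≈ 38.667)
(k*0)*(-23) = ((116/3)*0)*(-23) = 0*(-23) = 0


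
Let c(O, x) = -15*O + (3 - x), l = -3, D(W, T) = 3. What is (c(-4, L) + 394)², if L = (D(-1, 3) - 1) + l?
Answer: 209764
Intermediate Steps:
L = -1 (L = (3 - 1) - 3 = 2 - 3 = -1)
c(O, x) = 3 - x - 15*O
(c(-4, L) + 394)² = ((3 - 1*(-1) - 15*(-4)) + 394)² = ((3 + 1 + 60) + 394)² = (64 + 394)² = 458² = 209764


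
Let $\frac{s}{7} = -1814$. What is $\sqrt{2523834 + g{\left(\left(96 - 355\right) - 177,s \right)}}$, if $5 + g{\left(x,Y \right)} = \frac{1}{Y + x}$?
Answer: $\frac{\sqrt{435365439096390}}{13134} \approx 1588.7$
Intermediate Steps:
$s = -12698$ ($s = 7 \left(-1814\right) = -12698$)
$g{\left(x,Y \right)} = -5 + \frac{1}{Y + x}$
$\sqrt{2523834 + g{\left(\left(96 - 355\right) - 177,s \right)}} = \sqrt{2523834 + \frac{1 - -63490 - 5 \left(\left(96 - 355\right) - 177\right)}{-12698 + \left(\left(96 - 355\right) - 177\right)}} = \sqrt{2523834 + \frac{1 + 63490 - 5 \left(-259 - 177\right)}{-12698 - 436}} = \sqrt{2523834 + \frac{1 + 63490 - -2180}{-12698 - 436}} = \sqrt{2523834 + \frac{1 + 63490 + 2180}{-13134}} = \sqrt{2523834 - \frac{65671}{13134}} = \sqrt{\frac{33147970085}{13134}} = \frac{\sqrt{435365439096390}}{13134}$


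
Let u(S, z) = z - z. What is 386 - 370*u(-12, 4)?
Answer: 386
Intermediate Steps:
u(S, z) = 0
386 - 370*u(-12, 4) = 386 - 370*0 = 386 + 0 = 386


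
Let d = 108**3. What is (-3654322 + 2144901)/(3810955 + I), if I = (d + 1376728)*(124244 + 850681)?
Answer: -1509421/2570335077955 ≈ -5.8725e-7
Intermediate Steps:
d = 1259712
I = 2570331267000 (I = (1259712 + 1376728)*(124244 + 850681) = 2636440*974925 = 2570331267000)
(-3654322 + 2144901)/(3810955 + I) = (-3654322 + 2144901)/(3810955 + 2570331267000) = -1509421/2570335077955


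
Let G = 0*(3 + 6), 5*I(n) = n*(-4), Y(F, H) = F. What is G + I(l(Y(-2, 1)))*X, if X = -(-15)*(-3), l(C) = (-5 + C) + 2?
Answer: -180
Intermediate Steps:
l(C) = -3 + C
I(n) = -4*n/5 (I(n) = (n*(-4))/5 = (-4*n)/5 = -4*n/5)
G = 0 (G = 0*9 = 0)
X = -45 (X = -3*15 = -45)
G + I(l(Y(-2, 1)))*X = 0 - 4*(-3 - 2)/5*(-45) = 0 - ⅘*(-5)*(-45) = 0 + 4*(-45) = 0 - 180 = -180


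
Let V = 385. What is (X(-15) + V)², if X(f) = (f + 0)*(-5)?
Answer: 211600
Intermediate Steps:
X(f) = -5*f (X(f) = f*(-5) = -5*f)
(X(-15) + V)² = (-5*(-15) + 385)² = (75 + 385)² = 460² = 211600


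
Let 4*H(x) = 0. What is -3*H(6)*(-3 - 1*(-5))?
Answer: 0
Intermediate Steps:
H(x) = 0 (H(x) = (¼)*0 = 0)
-3*H(6)*(-3 - 1*(-5)) = -0*(-3 - 1*(-5)) = -0*(-3 + 5) = -0*2 = -3*0 = 0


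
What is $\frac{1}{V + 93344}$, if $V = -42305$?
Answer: $\frac{1}{51039} \approx 1.9593 \cdot 10^{-5}$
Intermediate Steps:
$\frac{1}{V + 93344} = \frac{1}{-42305 + 93344} = \frac{1}{51039}$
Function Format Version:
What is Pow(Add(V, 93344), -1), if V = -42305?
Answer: Rational(1, 51039) ≈ 1.9593e-5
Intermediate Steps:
Pow(Add(V, 93344), -1) = Pow(Add(-42305, 93344), -1) = Pow(51039, -1) = Rational(1, 51039)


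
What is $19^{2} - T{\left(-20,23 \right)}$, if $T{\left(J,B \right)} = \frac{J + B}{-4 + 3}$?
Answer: $364$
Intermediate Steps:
$T{\left(J,B \right)} = - B - J$ ($T{\left(J,B \right)} = \frac{B + J}{-1} = \left(B + J\right) \left(-1\right) = - B - J$)
$19^{2} - T{\left(-20,23 \right)} = 19^{2} - \left(\left(-1\right) 23 - -20\right) = 361 - \left(-23 + 20\right) = 361 - -3 = 361 + 3 = 364$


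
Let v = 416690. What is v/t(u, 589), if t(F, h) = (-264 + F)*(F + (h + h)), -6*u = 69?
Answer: -1666760/1285483 ≈ -1.2966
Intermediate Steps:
u = -23/2 (u = -⅙*69 = -23/2 ≈ -11.500)
t(F, h) = (-264 + F)*(F + 2*h)
v/t(u, 589) = 416690/((-23/2)² - 528*589 - 264*(-23/2) + 2*(-23/2)*589) = 416690/(529/4 - 310992 + 3036 - 13547) = 416690/(-1285483/4) = 416690*(-4/1285483) = -1666760/1285483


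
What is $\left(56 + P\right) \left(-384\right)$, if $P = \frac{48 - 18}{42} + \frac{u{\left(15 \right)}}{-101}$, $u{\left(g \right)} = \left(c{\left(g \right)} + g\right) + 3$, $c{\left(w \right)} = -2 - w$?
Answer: $- \frac{15394560}{707} \approx -21774.0$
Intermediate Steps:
$u{\left(g \right)} = 1$ ($u{\left(g \right)} = \left(\left(-2 - g\right) + g\right) + 3 = -2 + 3 = 1$)
$P = \frac{498}{707}$ ($P = \frac{48 - 18}{42} + 1 \frac{1}{-101} = \left(48 - 18\right) \frac{1}{42} + 1 \left(- \frac{1}{101}\right) = 30 \cdot \frac{1}{42} - \frac{1}{101} = \frac{5}{7} - \frac{1}{101} = \frac{498}{707} \approx 0.70438$)
$\left(56 + P\right) \left(-384\right) = \left(56 + \frac{498}{707}\right) \left(-384\right) = \frac{40090}{707} \left(-384\right) = - \frac{15394560}{707}$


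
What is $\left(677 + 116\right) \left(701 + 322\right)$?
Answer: $811239$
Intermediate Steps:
$\left(677 + 116\right) \left(701 + 322\right) = 793 \cdot 1023 = 811239$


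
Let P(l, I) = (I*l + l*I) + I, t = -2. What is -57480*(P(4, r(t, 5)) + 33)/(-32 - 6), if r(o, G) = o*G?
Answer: -86220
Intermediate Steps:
r(o, G) = G*o
P(l, I) = I + 2*I*l (P(l, I) = (I*l + I*l) + I = 2*I*l + I = I + 2*I*l)
-57480*(P(4, r(t, 5)) + 33)/(-32 - 6) = -57480*((5*(-2))*(1 + 2*4) + 33)/(-32 - 6) = -57480*(-10*(1 + 8) + 33)/(-38) = -57480*(-10*9 + 33)*(-1)/38 = -57480*(-90 + 33)*(-1)/38 = -(-3276360)*(-1)/38 = -57480*3/2 = -86220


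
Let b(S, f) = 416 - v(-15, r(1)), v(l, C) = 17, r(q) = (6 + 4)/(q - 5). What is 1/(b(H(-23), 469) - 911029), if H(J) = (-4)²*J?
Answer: -1/910630 ≈ -1.0981e-6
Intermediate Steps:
H(J) = 16*J
r(q) = 10/(-5 + q)
b(S, f) = 399 (b(S, f) = 416 - 1*17 = 416 - 17 = 399)
1/(b(H(-23), 469) - 911029) = 1/(399 - 911029) = 1/(-910630) = -1/910630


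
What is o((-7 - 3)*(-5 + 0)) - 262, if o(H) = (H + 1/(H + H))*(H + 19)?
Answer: 318869/100 ≈ 3188.7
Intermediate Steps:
o(H) = (19 + H)*(H + 1/(2*H)) (o(H) = (H + 1/(2*H))*(19 + H) = (19 + H)*(H + 1/(2*H)))
o((-7 - 3)*(-5 + 0)) - 262 = (½ + ((-7 - 3)*(-5 + 0))² + 19*((-7 - 3)*(-5 + 0)) + 19/(2*(((-7 - 3)*(-5 + 0))))) - 262 = (½ + (-10*(-5))² + 19*(-10*(-5)) + 19/(2*((-10*(-5))))) - 262 = (½ + 50² + 19*50 + (19/2)/50) - 262 = (½ + 2500 + 950 + (19/2)*(1/50)) - 262 = (½ + 2500 + 950 + 19/100) - 262 = 345069/100 - 262 = 318869/100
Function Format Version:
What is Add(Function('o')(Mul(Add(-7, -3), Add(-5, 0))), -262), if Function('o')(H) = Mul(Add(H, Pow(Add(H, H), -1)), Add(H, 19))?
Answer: Rational(318869, 100) ≈ 3188.7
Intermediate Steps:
Function('o')(H) = Mul(Add(19, H), Add(H, Mul(Rational(1, 2), Pow(H, -1)))) (Function('o')(H) = Mul(Add(H, Pow(Mul(2, H), -1)), Add(19, H)) = Mul(Add(H, Mul(Rational(1, 2), Pow(H, -1))), Add(19, H)) = Mul(Add(19, H), Add(H, Mul(Rational(1, 2), Pow(H, -1)))))
Add(Function('o')(Mul(Add(-7, -3), Add(-5, 0))), -262) = Add(Add(Rational(1, 2), Pow(Mul(Add(-7, -3), Add(-5, 0)), 2), Mul(19, Mul(Add(-7, -3), Add(-5, 0))), Mul(Rational(19, 2), Pow(Mul(Add(-7, -3), Add(-5, 0)), -1))), -262) = Add(Add(Rational(1, 2), Pow(Mul(-10, -5), 2), Mul(19, Mul(-10, -5)), Mul(Rational(19, 2), Pow(Mul(-10, -5), -1))), -262) = Add(Add(Rational(1, 2), Pow(50, 2), Mul(19, 50), Mul(Rational(19, 2), Pow(50, -1))), -262) = Add(Add(Rational(1, 2), 2500, 950, Mul(Rational(19, 2), Rational(1, 50))), -262) = Add(Add(Rational(1, 2), 2500, 950, Rational(19, 100)), -262) = Add(Rational(345069, 100), -262) = Rational(318869, 100)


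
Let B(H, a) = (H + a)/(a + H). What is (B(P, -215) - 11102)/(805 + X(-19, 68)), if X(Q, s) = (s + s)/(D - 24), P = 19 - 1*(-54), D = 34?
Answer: -55505/4093 ≈ -13.561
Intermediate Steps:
P = 73 (P = 19 + 54 = 73)
B(H, a) = 1 (B(H, a) = (H + a)/(H + a) = 1)
X(Q, s) = s/5 (X(Q, s) = (s + s)/(34 - 24) = (2*s)/10 = (2*s)*(⅒) = s/5)
(B(P, -215) - 11102)/(805 + X(-19, 68)) = (1 - 11102)/(805 + (⅕)*68) = -11101/(805 + 68/5) = -11101/4093/5 = -11101*5/4093 = -55505/4093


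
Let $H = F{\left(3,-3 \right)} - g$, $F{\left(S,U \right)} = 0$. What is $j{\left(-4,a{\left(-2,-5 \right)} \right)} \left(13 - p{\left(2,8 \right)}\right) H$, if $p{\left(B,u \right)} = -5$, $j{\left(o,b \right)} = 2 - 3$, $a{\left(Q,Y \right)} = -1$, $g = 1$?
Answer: $18$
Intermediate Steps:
$j{\left(o,b \right)} = -1$ ($j{\left(o,b \right)} = 2 - 3 = -1$)
$H = -1$ ($H = 0 - 1 = -1$)
$j{\left(-4,a{\left(-2,-5 \right)} \right)} \left(13 - p{\left(2,8 \right)}\right) H = - (13 - -5) \left(-1\right) = - (13 + 5) \left(-1\right) = \left(-1\right) 18 \left(-1\right) = \left(-18\right) \left(-1\right) = 18$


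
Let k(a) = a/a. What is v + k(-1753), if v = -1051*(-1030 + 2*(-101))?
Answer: 1294833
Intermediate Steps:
k(a) = 1
v = 1294832 (v = -1051*(-1030 - 202) = -1051*(-1232) = 1294832)
v + k(-1753) = 1294832 + 1 = 1294833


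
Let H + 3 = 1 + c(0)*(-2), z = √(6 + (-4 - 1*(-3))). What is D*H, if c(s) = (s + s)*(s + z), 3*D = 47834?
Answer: -95668/3 ≈ -31889.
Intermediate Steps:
z = √5 (z = √(6 + (-4 + 3)) = √(6 - 1) = √5 ≈ 2.2361)
D = 47834/3 (D = (⅓)*47834 = 47834/3 ≈ 15945.)
c(s) = 2*s*(s + √5) (c(s) = (s + s)*(s + √5) = (2*s)*(s + √5) = 2*s*(s + √5))
H = -2 (H = -3 + (1 + (2*0*(0 + √5))*(-2)) = -3 + (1 + (2*0*√5)*(-2)) = -3 + (1 + 0*(-2)) = -3 + (1 + 0) = -3 + 1 = -2)
D*H = (47834/3)*(-2) = -95668/3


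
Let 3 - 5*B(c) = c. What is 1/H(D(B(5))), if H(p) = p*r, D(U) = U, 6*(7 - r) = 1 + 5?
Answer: -5/12 ≈ -0.41667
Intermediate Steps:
r = 6 (r = 7 - (1 + 5)/6 = 7 - ⅙*6 = 7 - 1 = 6)
B(c) = ⅗ - c/5
H(p) = 6*p (H(p) = p*6 = 6*p)
1/H(D(B(5))) = 1/(6*(⅗ - ⅕*5)) = 1/(6*(⅗ - 1)) = 1/(6*(-⅖)) = 1/(-12/5) = -5/12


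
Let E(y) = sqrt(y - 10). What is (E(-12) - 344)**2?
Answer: (344 - I*sqrt(22))**2 ≈ 1.1831e+5 - 3227.0*I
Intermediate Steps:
E(y) = sqrt(-10 + y)
(E(-12) - 344)**2 = (sqrt(-10 - 12) - 344)**2 = (sqrt(-22) - 344)**2 = (I*sqrt(22) - 344)**2 = (-344 + I*sqrt(22))**2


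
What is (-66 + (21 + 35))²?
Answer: 100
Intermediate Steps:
(-66 + (21 + 35))² = (-66 + 56)² = (-10)² = 100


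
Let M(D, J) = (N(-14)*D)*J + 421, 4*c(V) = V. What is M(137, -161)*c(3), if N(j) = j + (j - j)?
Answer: 927657/4 ≈ 2.3191e+5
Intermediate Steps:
N(j) = j (N(j) = j + 0 = j)
c(V) = V/4
M(D, J) = 421 - 14*D*J (M(D, J) = (-14*D)*J + 421 = -14*D*J + 421 = 421 - 14*D*J)
M(137, -161)*c(3) = (421 - 14*137*(-161))*((1/4)*3) = (421 + 308798)*(3/4) = 309219*(3/4) = 927657/4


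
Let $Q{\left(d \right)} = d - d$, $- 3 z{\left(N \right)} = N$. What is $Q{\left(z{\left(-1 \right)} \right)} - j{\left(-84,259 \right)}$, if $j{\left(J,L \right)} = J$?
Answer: $84$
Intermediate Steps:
$z{\left(N \right)} = - \frac{N}{3}$
$Q{\left(d \right)} = 0$
$Q{\left(z{\left(-1 \right)} \right)} - j{\left(-84,259 \right)} = 0 - -84 = 0 + 84 = 84$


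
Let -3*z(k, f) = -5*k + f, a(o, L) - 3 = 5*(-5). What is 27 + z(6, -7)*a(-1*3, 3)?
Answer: -733/3 ≈ -244.33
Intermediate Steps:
a(o, L) = -22 (a(o, L) = 3 + 5*(-5) = 3 - 25 = -22)
z(k, f) = -f/3 + 5*k/3 (z(k, f) = -(-5*k + f)/3 = -(f - 5*k)/3 = -f/3 + 5*k/3)
27 + z(6, -7)*a(-1*3, 3) = 27 + (-⅓*(-7) + (5/3)*6)*(-22) = 27 + (7/3 + 10)*(-22) = 27 + (37/3)*(-22) = 27 - 814/3 = -733/3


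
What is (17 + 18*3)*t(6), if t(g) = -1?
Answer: -71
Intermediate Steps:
(17 + 18*3)*t(6) = (17 + 18*3)*(-1) = (17 + 54)*(-1) = 71*(-1) = -71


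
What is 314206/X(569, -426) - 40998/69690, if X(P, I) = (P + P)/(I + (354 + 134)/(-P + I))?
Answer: -30974067991945/263035613 ≈ -1.1776e+5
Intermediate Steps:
X(P, I) = 2*P/(I + 488/(I - P)) (X(P, I) = (2*P)/(I + 488/(I - P)) = 2*P/(I + 488/(I - P)))
314206/X(569, -426) - 40998/69690 = 314206/((2*569*(-426 - 1*569)/(488 + (-426)**2 - 1*(-426)*569))) - 40998/69690 = 314206/((2*569*(-426 - 569)/(488 + 181476 + 242394))) - 40998*1/69690 = 314206/((2*569*(-995)/424358)) - 6833/11615 = 314206/((2*569*(1/424358)*(-995))) - 6833/11615 = 314206/(-566155/212179) - 6833/11615 = 314206*(-212179/566155) - 6833/11615 = -66667914874/566155 - 6833/11615 = -30974067991945/263035613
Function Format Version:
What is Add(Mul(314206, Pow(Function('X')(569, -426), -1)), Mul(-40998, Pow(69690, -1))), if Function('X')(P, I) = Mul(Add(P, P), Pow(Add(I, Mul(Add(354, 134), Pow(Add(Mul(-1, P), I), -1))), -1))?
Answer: Rational(-30974067991945, 263035613) ≈ -1.1776e+5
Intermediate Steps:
Function('X')(P, I) = Mul(2, P, Pow(Add(I, Mul(488, Pow(Add(I, Mul(-1, P)), -1))), -1)) (Function('X')(P, I) = Mul(Mul(2, P), Pow(Add(I, Mul(488, Pow(Add(I, Mul(-1, P)), -1))), -1)) = Mul(2, P, Pow(Add(I, Mul(488, Pow(Add(I, Mul(-1, P)), -1))), -1)))
Add(Mul(314206, Pow(Function('X')(569, -426), -1)), Mul(-40998, Pow(69690, -1))) = Add(Mul(314206, Pow(Mul(2, 569, Pow(Add(488, Pow(-426, 2), Mul(-1, -426, 569)), -1), Add(-426, Mul(-1, 569))), -1)), Mul(-40998, Pow(69690, -1))) = Add(Mul(314206, Pow(Mul(2, 569, Pow(Add(488, 181476, 242394), -1), Add(-426, -569)), -1)), Mul(-40998, Rational(1, 69690))) = Add(Mul(314206, Pow(Mul(2, 569, Pow(424358, -1), -995), -1)), Rational(-6833, 11615)) = Add(Mul(314206, Pow(Mul(2, 569, Rational(1, 424358), -995), -1)), Rational(-6833, 11615)) = Add(Mul(314206, Pow(Rational(-566155, 212179), -1)), Rational(-6833, 11615)) = Add(Mul(314206, Rational(-212179, 566155)), Rational(-6833, 11615)) = Add(Rational(-66667914874, 566155), Rational(-6833, 11615)) = Rational(-30974067991945, 263035613)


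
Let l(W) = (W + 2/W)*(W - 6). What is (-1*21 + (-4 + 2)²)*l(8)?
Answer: -561/2 ≈ -280.50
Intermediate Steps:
l(W) = (-6 + W)*(W + 2/W) (l(W) = (W + 2/W)*(-6 + W) = (-6 + W)*(W + 2/W))
(-1*21 + (-4 + 2)²)*l(8) = (-1*21 + (-4 + 2)²)*(2 + 8² - 12/8 - 6*8) = (-21 + (-2)²)*(2 + 64 - 12*⅛ - 48) = (-21 + 4)*(2 + 64 - 3/2 - 48) = -17*33/2 = -561/2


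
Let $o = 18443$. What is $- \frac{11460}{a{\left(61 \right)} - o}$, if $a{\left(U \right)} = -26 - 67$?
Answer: $\frac{2865}{4634} \approx 0.61826$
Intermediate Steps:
$a{\left(U \right)} = -93$
$- \frac{11460}{a{\left(61 \right)} - o} = - \frac{11460}{-93 - 18443} = - \frac{11460}{-18536} = \left(-11460\right) \left(- \frac{1}{18536}\right) = \frac{2865}{4634}$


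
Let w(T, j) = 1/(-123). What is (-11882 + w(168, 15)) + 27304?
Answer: 1896905/123 ≈ 15422.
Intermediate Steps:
w(T, j) = -1/123
(-11882 + w(168, 15)) + 27304 = (-11882 - 1/123) + 27304 = -1461487/123 + 27304 = 1896905/123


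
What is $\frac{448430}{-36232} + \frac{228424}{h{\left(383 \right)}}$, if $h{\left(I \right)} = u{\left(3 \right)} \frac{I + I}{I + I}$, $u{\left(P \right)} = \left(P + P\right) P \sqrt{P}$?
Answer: $- \frac{224215}{18116} + \frac{114212 \sqrt{3}}{27} \approx 7314.3$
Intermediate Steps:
$u{\left(P \right)} = 2 P^{\frac{5}{2}}$ ($u{\left(P \right)} = 2 P P \sqrt{P} = 2 P^{2} \sqrt{P} = 2 P^{\frac{5}{2}}$)
$h{\left(I \right)} = 18 \sqrt{3}$ ($h{\left(I \right)} = 2 \cdot 3^{\frac{5}{2}} \frac{I + I}{I + I} = 2 \cdot 9 \sqrt{3} \frac{2 I}{2 I} = 18 \sqrt{3} \cdot 2 I \frac{1}{2 I} = 18 \sqrt{3} \cdot 1 = 18 \sqrt{3}$)
$\frac{448430}{-36232} + \frac{228424}{h{\left(383 \right)}} = \frac{448430}{-36232} + \frac{228424}{18 \sqrt{3}} = 448430 \left(- \frac{1}{36232}\right) + 228424 \frac{\sqrt{3}}{54} = - \frac{224215}{18116} + \frac{114212 \sqrt{3}}{27}$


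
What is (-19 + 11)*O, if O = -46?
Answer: 368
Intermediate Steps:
(-19 + 11)*O = (-19 + 11)*(-46) = -8*(-46) = 368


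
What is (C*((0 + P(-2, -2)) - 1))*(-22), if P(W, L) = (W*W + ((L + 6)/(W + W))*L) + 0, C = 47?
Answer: -5170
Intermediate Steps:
P(W, L) = W**2 + L*(6 + L)/(2*W) (P(W, L) = (W**2 + ((6 + L)/((2*W)))*L) + 0 = (W**2 + ((6 + L)*(1/(2*W)))*L) + 0 = (W**2 + ((6 + L)/(2*W))*L) + 0 = (W**2 + L*(6 + L)/(2*W)) + 0 = W**2 + L*(6 + L)/(2*W))
(C*((0 + P(-2, -2)) - 1))*(-22) = (47*((0 + ((-2)**3 + (1/2)*(-2)**2 + 3*(-2))/(-2)) - 1))*(-22) = (47*((0 - (-8 + (1/2)*4 - 6)/2) - 1))*(-22) = (47*((0 - (-8 + 2 - 6)/2) - 1))*(-22) = (47*((0 - 1/2*(-12)) - 1))*(-22) = (47*((0 + 6) - 1))*(-22) = (47*(6 - 1))*(-22) = (47*5)*(-22) = 235*(-22) = -5170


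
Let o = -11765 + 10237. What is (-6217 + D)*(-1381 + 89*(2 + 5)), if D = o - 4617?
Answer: 9370396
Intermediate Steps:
o = -1528
D = -6145 (D = -1528 - 4617 = -6145)
(-6217 + D)*(-1381 + 89*(2 + 5)) = (-6217 - 6145)*(-1381 + 89*(2 + 5)) = -12362*(-1381 + 89*7) = -12362*(-1381 + 623) = -12362*(-758) = 9370396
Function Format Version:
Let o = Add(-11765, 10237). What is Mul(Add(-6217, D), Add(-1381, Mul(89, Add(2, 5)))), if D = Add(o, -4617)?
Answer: 9370396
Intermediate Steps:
o = -1528
D = -6145 (D = Add(-1528, -4617) = -6145)
Mul(Add(-6217, D), Add(-1381, Mul(89, Add(2, 5)))) = Mul(Add(-6217, -6145), Add(-1381, Mul(89, Add(2, 5)))) = Mul(-12362, Add(-1381, Mul(89, 7))) = Mul(-12362, Add(-1381, 623)) = Mul(-12362, -758) = 9370396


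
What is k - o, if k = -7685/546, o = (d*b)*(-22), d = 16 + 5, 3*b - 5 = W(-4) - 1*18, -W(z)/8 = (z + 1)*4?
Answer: 6971287/546 ≈ 12768.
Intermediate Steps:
W(z) = -32 - 32*z (W(z) = -8*(z + 1)*4 = -8*(1 + z)*4 = -8*(4 + 4*z) = -32 - 32*z)
b = 83/3 (b = 5/3 + ((-32 - 32*(-4)) - 1*18)/3 = 5/3 + ((-32 + 128) - 18)/3 = 5/3 + (96 - 18)/3 = 5/3 + (1/3)*78 = 5/3 + 26 = 83/3 ≈ 27.667)
d = 21
o = -12782 (o = (21*(83/3))*(-22) = 581*(-22) = -12782)
k = -7685/546 ≈ -14.075
k - o = -7685/546 - 1*(-12782) = -7685/546 + 12782 = 6971287/546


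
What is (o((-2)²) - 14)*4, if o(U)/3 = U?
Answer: -8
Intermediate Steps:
o(U) = 3*U
(o((-2)²) - 14)*4 = (3*(-2)² - 14)*4 = (3*4 - 14)*4 = (12 - 14)*4 = -2*4 = -8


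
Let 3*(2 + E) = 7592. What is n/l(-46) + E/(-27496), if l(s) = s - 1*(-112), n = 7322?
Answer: 16763235/151228 ≈ 110.85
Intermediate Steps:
E = 7586/3 (E = -2 + (⅓)*7592 = -2 + 7592/3 = 7586/3 ≈ 2528.7)
l(s) = 112 + s (l(s) = s + 112 = 112 + s)
n/l(-46) + E/(-27496) = 7322/(112 - 46) + (7586/3)/(-27496) = 7322/66 + (7586/3)*(-1/27496) = 7322*(1/66) - 3793/41244 = 3661/33 - 3793/41244 = 16763235/151228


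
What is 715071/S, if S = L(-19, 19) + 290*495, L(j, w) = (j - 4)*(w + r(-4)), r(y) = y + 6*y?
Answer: 238357/47919 ≈ 4.9742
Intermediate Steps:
r(y) = 7*y
L(j, w) = (-28 + w)*(-4 + j) (L(j, w) = (j - 4)*(w + 7*(-4)) = (-4 + j)*(w - 28) = (-4 + j)*(-28 + w) = (-28 + w)*(-4 + j))
S = 143757 (S = (112 - 28*(-19) - 4*19 - 19*19) + 290*495 = (112 + 532 - 76 - 361) + 143550 = 207 + 143550 = 143757)
715071/S = 715071/143757 = 715071*(1/143757) = 238357/47919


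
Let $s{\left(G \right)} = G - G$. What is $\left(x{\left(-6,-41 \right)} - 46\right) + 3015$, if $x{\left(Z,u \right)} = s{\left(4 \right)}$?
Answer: $2969$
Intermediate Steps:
$s{\left(G \right)} = 0$
$x{\left(Z,u \right)} = 0$
$\left(x{\left(-6,-41 \right)} - 46\right) + 3015 = \left(0 - 46\right) + 3015 = -46 + 3015 = 2969$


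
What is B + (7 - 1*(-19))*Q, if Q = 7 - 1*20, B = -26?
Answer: -364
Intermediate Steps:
Q = -13 (Q = 7 - 20 = -13)
B + (7 - 1*(-19))*Q = -26 + (7 - 1*(-19))*(-13) = -26 + (7 + 19)*(-13) = -26 + 26*(-13) = -26 - 338 = -364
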